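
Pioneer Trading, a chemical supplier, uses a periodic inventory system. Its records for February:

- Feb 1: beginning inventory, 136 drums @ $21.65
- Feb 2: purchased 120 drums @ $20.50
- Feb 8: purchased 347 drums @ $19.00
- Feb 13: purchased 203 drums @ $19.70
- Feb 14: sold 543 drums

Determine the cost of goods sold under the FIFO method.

Feb 14, 543 sold [FIFO — oldest first]: 136 @ $21.65 + 120 @ $20.50 + 287 @ $19.00 = $10,857.40
Ending inventory: 60 @ $19.00 + 203 @ $19.70 = $5,139.10
Check: goods available $15,996.50 = COGS $10,857.40 + ending $5,139.10

COGS = $10,857.40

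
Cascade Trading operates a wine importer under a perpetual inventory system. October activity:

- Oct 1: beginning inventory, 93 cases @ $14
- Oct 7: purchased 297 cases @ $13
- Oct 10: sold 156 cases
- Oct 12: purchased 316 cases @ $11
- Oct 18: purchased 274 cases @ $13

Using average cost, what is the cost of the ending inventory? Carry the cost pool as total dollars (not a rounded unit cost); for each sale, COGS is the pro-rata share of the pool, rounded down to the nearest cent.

After Oct 1: 93 on hand, pool $1,302.00 (≈ $14.0000 each)
After Oct 7: 390 on hand, pool $5,163.00 (≈ $13.2385 each)
Oct 10, sell 156: 156/390 × $5,163.00 → $2,065.20
After Oct 12: 550 on hand, pool $6,573.80 (≈ $11.9524 each)
After Oct 18: 824 on hand, pool $10,135.80 (≈ $12.3007 each)
Ending inventory (cost pool remaining) = $10,135.80
Check: goods available $12,201.00 = COGS $2,065.20 + ending $10,135.80

Ending inventory = $10,135.80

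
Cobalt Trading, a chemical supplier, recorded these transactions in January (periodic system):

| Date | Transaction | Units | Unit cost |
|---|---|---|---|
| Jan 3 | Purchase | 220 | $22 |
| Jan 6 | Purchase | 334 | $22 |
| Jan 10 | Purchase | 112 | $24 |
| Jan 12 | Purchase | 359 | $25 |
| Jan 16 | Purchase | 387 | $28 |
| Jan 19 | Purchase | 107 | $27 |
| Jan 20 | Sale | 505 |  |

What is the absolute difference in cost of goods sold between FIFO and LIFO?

FIFO COGS: 220 @ $22 + 285 @ $22 = $11,110
LIFO COGS: 107 @ $27 + 387 @ $28 + 11 @ $25 = $14,000
Difference = |$11,110 − $14,000| = $2,890

$2,890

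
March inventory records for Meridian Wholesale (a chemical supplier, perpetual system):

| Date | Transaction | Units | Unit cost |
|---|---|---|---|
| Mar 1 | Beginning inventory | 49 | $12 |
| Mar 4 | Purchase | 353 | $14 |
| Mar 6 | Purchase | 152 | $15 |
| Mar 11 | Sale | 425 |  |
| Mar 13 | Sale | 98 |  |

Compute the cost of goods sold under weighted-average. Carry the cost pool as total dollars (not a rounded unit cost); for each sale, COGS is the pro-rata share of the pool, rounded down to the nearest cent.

COGS = $7,372.97

After Mar 1: 49 on hand, pool $588.00 (≈ $12.0000 each)
After Mar 4: 402 on hand, pool $5,530.00 (≈ $13.7562 each)
After Mar 6: 554 on hand, pool $7,810.00 (≈ $14.0975 each)
Mar 11, sell 425: 425/554 × $7,810.00 → $5,991.42
Mar 13, sell 98: 98/129 × $1,818.58 → $1,381.55
Total COGS = $5,991.42 + $1,381.55 = $7,372.97
Ending inventory (cost pool remaining) = $437.03
Check: goods available $7,810.00 = COGS $7,372.97 + ending $437.03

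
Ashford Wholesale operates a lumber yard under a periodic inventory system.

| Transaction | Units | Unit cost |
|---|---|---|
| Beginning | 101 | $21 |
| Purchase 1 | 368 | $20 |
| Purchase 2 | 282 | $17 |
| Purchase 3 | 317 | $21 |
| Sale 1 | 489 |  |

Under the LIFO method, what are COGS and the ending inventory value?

COGS = $9,581; ending inventory = $11,351

Sale 1 (489) [LIFO — newest first]: 317 @ $21 + 172 @ $17 = $9,581
Ending inventory: 101 @ $21 + 368 @ $20 + 110 @ $17 = $11,351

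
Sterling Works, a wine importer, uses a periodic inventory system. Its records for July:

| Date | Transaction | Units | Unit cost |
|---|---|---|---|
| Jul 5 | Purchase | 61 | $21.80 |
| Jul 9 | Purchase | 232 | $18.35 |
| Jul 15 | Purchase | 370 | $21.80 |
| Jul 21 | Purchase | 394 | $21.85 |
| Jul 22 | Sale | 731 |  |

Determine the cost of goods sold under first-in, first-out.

Jul 22, 731 sold [FIFO — oldest first]: 61 @ $21.80 + 232 @ $18.35 + 370 @ $21.80 + 68 @ $21.85 = $15,138.80
Ending inventory: 326 @ $21.85 = $7,123.10
Check: goods available $22,261.90 = COGS $15,138.80 + ending $7,123.10

COGS = $15,138.80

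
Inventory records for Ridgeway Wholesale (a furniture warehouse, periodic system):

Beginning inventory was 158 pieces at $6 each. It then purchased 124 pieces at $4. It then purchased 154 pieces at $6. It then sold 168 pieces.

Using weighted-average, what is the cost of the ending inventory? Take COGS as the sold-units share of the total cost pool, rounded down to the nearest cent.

Sale 1, sell 168: 168/436 × $2,368.00 → $912.44
Ending inventory (cost pool remaining) = $1,455.56

Ending inventory = $1,455.56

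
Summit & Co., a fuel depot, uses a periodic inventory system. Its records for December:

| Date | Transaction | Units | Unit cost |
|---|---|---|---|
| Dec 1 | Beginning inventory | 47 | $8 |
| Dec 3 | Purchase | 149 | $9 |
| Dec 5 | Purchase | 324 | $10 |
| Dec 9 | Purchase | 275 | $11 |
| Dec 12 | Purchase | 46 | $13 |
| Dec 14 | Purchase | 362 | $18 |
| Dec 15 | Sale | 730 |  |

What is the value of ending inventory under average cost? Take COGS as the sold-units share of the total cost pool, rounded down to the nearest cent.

Dec 15, sell 730: 730/1203 × $15,096.00 → $9,160.49
Ending inventory (cost pool remaining) = $5,935.51
Check: goods available $15,096.00 = COGS $9,160.49 + ending $5,935.51

Ending inventory = $5,935.51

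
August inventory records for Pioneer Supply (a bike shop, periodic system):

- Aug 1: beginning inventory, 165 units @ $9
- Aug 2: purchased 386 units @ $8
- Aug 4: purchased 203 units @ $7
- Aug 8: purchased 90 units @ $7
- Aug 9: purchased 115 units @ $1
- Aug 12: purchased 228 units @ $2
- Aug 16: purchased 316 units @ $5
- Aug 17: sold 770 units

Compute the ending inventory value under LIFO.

Ending inventory = $5,847

Aug 17, 770 sold [LIFO — newest first]: 316 @ $5 + 228 @ $2 + 115 @ $1 + 90 @ $7 + 21 @ $7 = $2,928
Ending inventory: 165 @ $9 + 386 @ $8 + 182 @ $7 = $5,847
Check: goods available $8,775 = COGS $2,928 + ending $5,847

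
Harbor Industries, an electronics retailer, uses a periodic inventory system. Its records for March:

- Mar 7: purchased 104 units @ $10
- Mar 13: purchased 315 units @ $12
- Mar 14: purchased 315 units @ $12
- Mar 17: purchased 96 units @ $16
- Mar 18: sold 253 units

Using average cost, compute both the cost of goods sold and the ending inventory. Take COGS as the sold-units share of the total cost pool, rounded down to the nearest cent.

Mar 18, sell 253: 253/830 × $10,136.00 → $3,089.64
Ending inventory (cost pool remaining) = $7,046.36
Check: goods available $10,136.00 = COGS $3,089.64 + ending $7,046.36

COGS = $3,089.64; ending inventory = $7,046.36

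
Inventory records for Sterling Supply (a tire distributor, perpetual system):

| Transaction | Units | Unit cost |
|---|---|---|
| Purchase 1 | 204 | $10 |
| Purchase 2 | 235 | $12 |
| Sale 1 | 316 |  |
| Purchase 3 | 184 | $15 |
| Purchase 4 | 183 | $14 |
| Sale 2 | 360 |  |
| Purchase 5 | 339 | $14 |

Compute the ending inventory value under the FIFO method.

Ending inventory = $6,566

Sale 1 (316) [FIFO — oldest first]: 204 @ $10 + 112 @ $12 = $3,384
Sale 2 (360) [FIFO — oldest first]: 123 @ $12 + 184 @ $15 + 53 @ $14 = $4,978
Total COGS = $3,384 + $4,978 = $8,362
Ending inventory: 130 @ $14 + 339 @ $14 = $6,566
Check: goods available $14,928 = COGS $8,362 + ending $6,566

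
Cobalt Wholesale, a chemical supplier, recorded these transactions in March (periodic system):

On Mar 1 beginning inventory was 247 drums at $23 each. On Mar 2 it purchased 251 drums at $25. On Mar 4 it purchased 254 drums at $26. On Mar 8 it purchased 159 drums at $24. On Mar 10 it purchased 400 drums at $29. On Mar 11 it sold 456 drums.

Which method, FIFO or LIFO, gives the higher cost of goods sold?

FIFO COGS: 247 @ $23 + 209 @ $25 = $10,906
LIFO COGS: 400 @ $29 + 56 @ $24 = $12,944

LIFO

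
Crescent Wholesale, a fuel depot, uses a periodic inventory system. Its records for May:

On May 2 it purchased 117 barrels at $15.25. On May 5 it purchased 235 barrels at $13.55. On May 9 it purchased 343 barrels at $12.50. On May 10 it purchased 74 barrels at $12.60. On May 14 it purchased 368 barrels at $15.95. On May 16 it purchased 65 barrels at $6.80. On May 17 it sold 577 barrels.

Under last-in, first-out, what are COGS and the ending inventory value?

May 17, 577 sold [LIFO — newest first]: 65 @ $6.80 + 368 @ $15.95 + 74 @ $12.60 + 70 @ $12.50 = $8,119.00
Ending inventory: 117 @ $15.25 + 235 @ $13.55 + 273 @ $12.50 = $8,381.00
Check: goods available $16,500.00 = COGS $8,119.00 + ending $8,381.00

COGS = $8,119.00; ending inventory = $8,381.00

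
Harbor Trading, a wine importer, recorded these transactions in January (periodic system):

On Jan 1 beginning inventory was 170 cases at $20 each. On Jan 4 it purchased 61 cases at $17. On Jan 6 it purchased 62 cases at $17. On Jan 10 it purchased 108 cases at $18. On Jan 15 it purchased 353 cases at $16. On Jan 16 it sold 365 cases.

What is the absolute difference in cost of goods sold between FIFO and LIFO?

FIFO COGS: 170 @ $20 + 61 @ $17 + 62 @ $17 + 72 @ $18 = $6,787
LIFO COGS: 353 @ $16 + 12 @ $18 = $5,864
Difference = |$6,787 − $5,864| = $923

$923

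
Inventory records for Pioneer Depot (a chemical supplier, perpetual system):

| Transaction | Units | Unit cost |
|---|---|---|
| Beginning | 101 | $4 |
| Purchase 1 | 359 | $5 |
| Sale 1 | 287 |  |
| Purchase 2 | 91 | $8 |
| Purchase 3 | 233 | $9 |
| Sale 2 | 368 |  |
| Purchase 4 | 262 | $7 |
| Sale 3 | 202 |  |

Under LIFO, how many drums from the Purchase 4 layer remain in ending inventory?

Sale 1 (287) [LIFO — newest first]: 287 @ $5 = $1,435
Sale 2 (368) [LIFO — newest first]: 233 @ $9 + 91 @ $8 + 44 @ $5 = $3,045
Sale 3 (202) [LIFO — newest first]: 202 @ $7 = $1,414
Total COGS = $1,435 + $3,045 + $1,414 = $5,894
Ending inventory: 101 @ $4 + 28 @ $5 + 60 @ $7 = $964

60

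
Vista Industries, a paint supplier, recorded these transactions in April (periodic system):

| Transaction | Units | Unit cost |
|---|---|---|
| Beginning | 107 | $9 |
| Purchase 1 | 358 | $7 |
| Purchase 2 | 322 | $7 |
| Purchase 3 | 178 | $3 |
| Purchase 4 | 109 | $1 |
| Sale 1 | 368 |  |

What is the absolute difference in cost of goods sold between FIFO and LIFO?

FIFO COGS: 107 @ $9 + 261 @ $7 = $2,790
LIFO COGS: 109 @ $1 + 178 @ $3 + 81 @ $7 = $1,210
Difference = |$2,790 − $1,210| = $1,580

$1,580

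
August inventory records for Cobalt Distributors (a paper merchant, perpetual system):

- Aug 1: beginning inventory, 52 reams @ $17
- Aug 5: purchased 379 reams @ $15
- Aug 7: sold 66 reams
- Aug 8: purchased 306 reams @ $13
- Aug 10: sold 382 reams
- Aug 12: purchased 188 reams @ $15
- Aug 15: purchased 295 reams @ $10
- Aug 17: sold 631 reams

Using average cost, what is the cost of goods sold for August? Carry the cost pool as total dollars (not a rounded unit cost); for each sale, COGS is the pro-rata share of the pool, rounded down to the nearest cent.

COGS = $14,512.61

After Aug 1: 52 on hand, pool $884.00 (≈ $17.0000 each)
After Aug 5: 431 on hand, pool $6,569.00 (≈ $15.2413 each)
Aug 7, sell 66: 66/431 × $6,569.00 → $1,005.92
After Aug 8: 671 on hand, pool $9,541.08 (≈ $14.2192 each)
Aug 10, sell 382: 382/671 × $9,541.08 → $5,431.73
After Aug 12: 477 on hand, pool $6,929.35 (≈ $14.5269 each)
After Aug 15: 772 on hand, pool $9,879.35 (≈ $12.7971 each)
Aug 17, sell 631: 631/772 × $9,879.35 → $8,074.96
Total COGS = $1,005.92 + $5,431.73 + $8,074.96 = $14,512.61
Ending inventory (cost pool remaining) = $1,804.39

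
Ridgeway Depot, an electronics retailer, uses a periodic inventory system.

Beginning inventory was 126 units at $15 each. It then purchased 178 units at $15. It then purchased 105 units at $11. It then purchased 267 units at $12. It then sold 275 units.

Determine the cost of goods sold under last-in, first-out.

COGS = $3,292

Sale 1 (275) [LIFO — newest first]: 267 @ $12 + 8 @ $11 = $3,292
Ending inventory: 126 @ $15 + 178 @ $15 + 97 @ $11 = $5,627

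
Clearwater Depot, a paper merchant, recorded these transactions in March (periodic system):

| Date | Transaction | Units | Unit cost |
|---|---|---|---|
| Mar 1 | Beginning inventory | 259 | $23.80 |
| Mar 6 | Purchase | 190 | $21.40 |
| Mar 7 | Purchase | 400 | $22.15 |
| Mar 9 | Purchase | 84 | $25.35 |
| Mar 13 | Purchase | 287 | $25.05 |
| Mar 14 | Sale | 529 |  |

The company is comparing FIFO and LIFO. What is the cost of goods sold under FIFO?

FIFO COGS: 259 @ $23.80 + 190 @ $21.40 + 80 @ $22.15 = $12,002.20
LIFO COGS: 287 @ $25.05 + 84 @ $25.35 + 158 @ $22.15 = $12,818.45

COGS = $12,002.20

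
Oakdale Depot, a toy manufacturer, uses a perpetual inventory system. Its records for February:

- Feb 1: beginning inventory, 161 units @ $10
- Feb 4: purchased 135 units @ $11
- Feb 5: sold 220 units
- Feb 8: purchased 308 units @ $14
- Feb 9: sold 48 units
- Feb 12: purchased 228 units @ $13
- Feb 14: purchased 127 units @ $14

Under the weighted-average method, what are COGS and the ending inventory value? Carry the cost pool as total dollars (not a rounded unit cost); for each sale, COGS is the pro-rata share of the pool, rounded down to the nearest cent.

After Feb 1: 161 on hand, pool $1,610.00 (≈ $10.0000 each)
After Feb 4: 296 on hand, pool $3,095.00 (≈ $10.4561 each)
Feb 5, sell 220: 220/296 × $3,095.00 → $2,300.33
After Feb 8: 384 on hand, pool $5,106.67 (≈ $13.2986 each)
Feb 9, sell 48: 48/384 × $5,106.67 → $638.33
After Feb 12: 564 on hand, pool $7,432.34 (≈ $13.1779 each)
After Feb 14: 691 on hand, pool $9,210.34 (≈ $13.3290 each)
Total COGS = $2,300.33 + $638.33 = $2,938.66
Ending inventory (cost pool remaining) = $9,210.34

COGS = $2,938.66; ending inventory = $9,210.34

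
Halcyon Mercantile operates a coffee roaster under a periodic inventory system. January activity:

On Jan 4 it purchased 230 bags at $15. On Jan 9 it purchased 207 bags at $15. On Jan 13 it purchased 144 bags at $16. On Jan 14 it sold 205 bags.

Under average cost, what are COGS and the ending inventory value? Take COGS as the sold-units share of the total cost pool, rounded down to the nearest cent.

COGS = $3,125.80; ending inventory = $5,733.20

Jan 14, sell 205: 205/581 × $8,859.00 → $3,125.80
Ending inventory (cost pool remaining) = $5,733.20
Check: goods available $8,859.00 = COGS $3,125.80 + ending $5,733.20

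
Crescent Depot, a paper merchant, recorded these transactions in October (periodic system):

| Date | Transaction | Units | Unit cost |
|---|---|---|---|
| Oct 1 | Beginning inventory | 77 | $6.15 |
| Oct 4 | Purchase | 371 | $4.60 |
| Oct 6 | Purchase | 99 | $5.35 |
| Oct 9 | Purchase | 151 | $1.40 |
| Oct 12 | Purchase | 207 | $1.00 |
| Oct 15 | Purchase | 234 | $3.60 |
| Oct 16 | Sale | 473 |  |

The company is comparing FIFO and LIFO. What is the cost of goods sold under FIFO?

FIFO COGS: 77 @ $6.15 + 371 @ $4.60 + 25 @ $5.35 = $2,313.90
LIFO COGS: 234 @ $3.60 + 207 @ $1.00 + 32 @ $1.40 = $1,094.20

COGS = $2,313.90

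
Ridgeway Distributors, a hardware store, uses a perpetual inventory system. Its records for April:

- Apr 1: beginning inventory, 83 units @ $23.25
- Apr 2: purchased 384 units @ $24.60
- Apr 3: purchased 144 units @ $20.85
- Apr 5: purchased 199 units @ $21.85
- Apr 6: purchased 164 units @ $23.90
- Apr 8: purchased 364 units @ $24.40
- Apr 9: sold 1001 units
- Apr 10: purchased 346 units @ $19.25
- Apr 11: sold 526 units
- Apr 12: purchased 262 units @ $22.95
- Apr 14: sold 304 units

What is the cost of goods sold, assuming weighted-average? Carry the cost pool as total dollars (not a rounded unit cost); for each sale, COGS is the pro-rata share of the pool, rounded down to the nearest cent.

After Apr 1: 83 on hand, pool $1,929.75 (≈ $23.2500 each)
After Apr 2: 467 on hand, pool $11,376.15 (≈ $24.3601 each)
After Apr 3: 611 on hand, pool $14,378.55 (≈ $23.5328 each)
After Apr 5: 810 on hand, pool $18,726.70 (≈ $23.1194 each)
After Apr 6: 974 on hand, pool $22,646.30 (≈ $23.2508 each)
After Apr 8: 1338 on hand, pool $31,527.90 (≈ $23.5635 each)
Apr 9, sell 1001: 1001/1338 × $31,527.90 → $23,587.01
After Apr 10: 683 on hand, pool $14,601.39 (≈ $21.3783 each)
Apr 11, sell 526: 526/683 × $14,601.39 → $11,244.99
After Apr 12: 419 on hand, pool $9,369.30 (≈ $22.3611 each)
Apr 14, sell 304: 304/419 × $9,369.30 → $6,797.77
Total COGS = $23,587.01 + $11,244.99 + $6,797.77 = $41,629.77
Ending inventory (cost pool remaining) = $2,571.53

COGS = $41,629.77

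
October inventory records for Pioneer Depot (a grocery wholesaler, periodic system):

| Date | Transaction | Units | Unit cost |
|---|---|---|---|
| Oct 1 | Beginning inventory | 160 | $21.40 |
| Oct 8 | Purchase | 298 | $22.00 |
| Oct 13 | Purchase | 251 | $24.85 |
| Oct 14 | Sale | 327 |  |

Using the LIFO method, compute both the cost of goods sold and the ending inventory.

Oct 14, 327 sold [LIFO — newest first]: 251 @ $24.85 + 76 @ $22.00 = $7,909.35
Ending inventory: 160 @ $21.40 + 222 @ $22.00 = $8,308.00
Check: goods available $16,217.35 = COGS $7,909.35 + ending $8,308.00

COGS = $7,909.35; ending inventory = $8,308.00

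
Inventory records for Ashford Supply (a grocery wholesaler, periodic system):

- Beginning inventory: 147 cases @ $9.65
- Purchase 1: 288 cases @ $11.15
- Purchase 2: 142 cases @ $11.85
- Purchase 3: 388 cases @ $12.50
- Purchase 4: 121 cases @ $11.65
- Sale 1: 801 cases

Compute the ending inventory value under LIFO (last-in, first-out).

Sale 1 (801) [LIFO — newest first]: 121 @ $11.65 + 388 @ $12.50 + 142 @ $11.85 + 150 @ $11.15 = $9,614.85
Ending inventory: 147 @ $9.65 + 138 @ $11.15 = $2,957.25

Ending inventory = $2,957.25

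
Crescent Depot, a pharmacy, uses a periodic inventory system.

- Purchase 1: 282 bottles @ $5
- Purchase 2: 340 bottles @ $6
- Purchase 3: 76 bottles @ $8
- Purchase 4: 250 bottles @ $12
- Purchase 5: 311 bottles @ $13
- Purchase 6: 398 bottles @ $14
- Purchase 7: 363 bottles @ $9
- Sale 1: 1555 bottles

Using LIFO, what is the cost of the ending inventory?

Sale 1 (1555) [LIFO — newest first]: 363 @ $9 + 398 @ $14 + 311 @ $13 + 250 @ $12 + 76 @ $8 + 157 @ $6 = $17,432
Ending inventory: 282 @ $5 + 183 @ $6 = $2,508

Ending inventory = $2,508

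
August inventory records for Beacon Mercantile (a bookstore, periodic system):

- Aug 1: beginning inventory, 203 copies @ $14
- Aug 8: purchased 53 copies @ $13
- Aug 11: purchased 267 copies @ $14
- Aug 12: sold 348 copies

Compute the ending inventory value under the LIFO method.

Ending inventory = $2,450

Aug 12, 348 sold [LIFO — newest first]: 267 @ $14 + 53 @ $13 + 28 @ $14 = $4,819
Ending inventory: 175 @ $14 = $2,450
Check: goods available $7,269 = COGS $4,819 + ending $2,450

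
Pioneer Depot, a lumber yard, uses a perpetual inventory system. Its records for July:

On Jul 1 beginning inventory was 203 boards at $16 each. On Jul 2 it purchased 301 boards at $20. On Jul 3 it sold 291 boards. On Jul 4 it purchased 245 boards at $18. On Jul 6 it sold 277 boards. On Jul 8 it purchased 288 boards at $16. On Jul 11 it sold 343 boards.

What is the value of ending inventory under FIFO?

Ending inventory = $2,016

Jul 3, 291 sold [FIFO — oldest first]: 203 @ $16 + 88 @ $20 = $5,008
Jul 6, 277 sold [FIFO — oldest first]: 213 @ $20 + 64 @ $18 = $5,412
Jul 11, 343 sold [FIFO — oldest first]: 181 @ $18 + 162 @ $16 = $5,850
Total COGS = $5,008 + $5,412 + $5,850 = $16,270
Ending inventory: 126 @ $16 = $2,016
Check: goods available $18,286 = COGS $16,270 + ending $2,016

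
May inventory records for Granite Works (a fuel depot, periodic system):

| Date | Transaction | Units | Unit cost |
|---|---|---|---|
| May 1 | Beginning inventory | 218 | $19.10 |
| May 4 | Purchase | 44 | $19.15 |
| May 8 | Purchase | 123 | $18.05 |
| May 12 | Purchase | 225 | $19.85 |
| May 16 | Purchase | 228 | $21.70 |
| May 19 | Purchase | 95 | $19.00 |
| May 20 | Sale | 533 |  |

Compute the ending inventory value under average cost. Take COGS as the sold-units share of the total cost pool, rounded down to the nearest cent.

Ending inventory = $7,908.00

May 20, sell 533: 533/933 × $18,445.40 → $10,537.40
Ending inventory (cost pool remaining) = $7,908.00
Check: goods available $18,445.40 = COGS $10,537.40 + ending $7,908.00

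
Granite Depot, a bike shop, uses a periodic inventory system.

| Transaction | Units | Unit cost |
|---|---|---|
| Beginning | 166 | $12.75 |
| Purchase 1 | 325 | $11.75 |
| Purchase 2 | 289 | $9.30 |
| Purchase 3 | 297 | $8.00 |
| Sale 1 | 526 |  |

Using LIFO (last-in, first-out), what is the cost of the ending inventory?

Sale 1 (526) [LIFO — newest first]: 297 @ $8.00 + 229 @ $9.30 = $4,505.70
Ending inventory: 166 @ $12.75 + 325 @ $11.75 + 60 @ $9.30 = $6,493.25

Ending inventory = $6,493.25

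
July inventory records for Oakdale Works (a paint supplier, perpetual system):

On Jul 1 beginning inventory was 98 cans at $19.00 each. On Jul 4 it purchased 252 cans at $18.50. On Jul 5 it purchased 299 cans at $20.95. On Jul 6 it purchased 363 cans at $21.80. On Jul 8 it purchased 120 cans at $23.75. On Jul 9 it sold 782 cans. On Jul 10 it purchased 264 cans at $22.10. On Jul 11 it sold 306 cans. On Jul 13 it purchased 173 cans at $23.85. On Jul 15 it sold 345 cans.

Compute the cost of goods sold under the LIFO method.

COGS = $30,946.90

Jul 9, 782 sold [LIFO — newest first]: 120 @ $23.75 + 363 @ $21.80 + 299 @ $20.95 = $17,027.45
Jul 11, 306 sold [LIFO — newest first]: 264 @ $22.10 + 42 @ $18.50 = $6,611.40
Jul 15, 345 sold [LIFO — newest first]: 173 @ $23.85 + 172 @ $18.50 = $7,308.05
Total COGS = $17,027.45 + $6,611.40 + $7,308.05 = $30,946.90
Ending inventory: 98 @ $19.00 + 38 @ $18.50 = $2,565.00
Check: goods available $33,511.90 = COGS $30,946.90 + ending $2,565.00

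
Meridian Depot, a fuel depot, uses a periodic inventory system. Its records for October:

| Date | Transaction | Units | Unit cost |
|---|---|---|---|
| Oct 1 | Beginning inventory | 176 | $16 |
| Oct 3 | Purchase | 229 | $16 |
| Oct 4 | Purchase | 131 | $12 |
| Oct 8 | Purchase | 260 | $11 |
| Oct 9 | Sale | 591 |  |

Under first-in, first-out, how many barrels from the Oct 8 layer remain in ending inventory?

205

Oct 9, 591 sold [FIFO — oldest first]: 176 @ $16 + 229 @ $16 + 131 @ $12 + 55 @ $11 = $8,657
Ending inventory: 205 @ $11 = $2,255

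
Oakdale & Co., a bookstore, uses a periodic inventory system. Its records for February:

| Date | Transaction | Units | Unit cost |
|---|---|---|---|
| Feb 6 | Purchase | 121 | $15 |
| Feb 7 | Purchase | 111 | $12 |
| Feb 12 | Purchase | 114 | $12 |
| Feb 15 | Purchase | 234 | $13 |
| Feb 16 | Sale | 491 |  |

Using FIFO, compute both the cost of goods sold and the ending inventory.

Feb 16, 491 sold [FIFO — oldest first]: 121 @ $15 + 111 @ $12 + 114 @ $12 + 145 @ $13 = $6,400
Ending inventory: 89 @ $13 = $1,157
Check: goods available $7,557 = COGS $6,400 + ending $1,157

COGS = $6,400; ending inventory = $1,157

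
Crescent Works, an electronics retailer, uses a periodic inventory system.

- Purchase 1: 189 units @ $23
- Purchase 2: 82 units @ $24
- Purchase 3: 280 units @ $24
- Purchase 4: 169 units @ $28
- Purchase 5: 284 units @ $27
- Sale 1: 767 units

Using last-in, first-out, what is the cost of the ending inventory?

Ending inventory = $5,499

Sale 1 (767) [LIFO — newest first]: 284 @ $27 + 169 @ $28 + 280 @ $24 + 34 @ $24 = $19,936
Ending inventory: 189 @ $23 + 48 @ $24 = $5,499
Check: goods available $25,435 = COGS $19,936 + ending $5,499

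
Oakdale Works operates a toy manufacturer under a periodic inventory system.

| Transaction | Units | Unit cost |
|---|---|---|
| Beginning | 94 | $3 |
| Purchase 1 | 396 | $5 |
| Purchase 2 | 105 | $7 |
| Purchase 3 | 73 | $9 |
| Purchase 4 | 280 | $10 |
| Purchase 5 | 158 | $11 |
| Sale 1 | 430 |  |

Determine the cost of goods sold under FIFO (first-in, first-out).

Sale 1 (430) [FIFO — oldest first]: 94 @ $3 + 336 @ $5 = $1,962
Ending inventory: 60 @ $5 + 105 @ $7 + 73 @ $9 + 280 @ $10 + 158 @ $11 = $6,230
Check: goods available $8,192 = COGS $1,962 + ending $6,230

COGS = $1,962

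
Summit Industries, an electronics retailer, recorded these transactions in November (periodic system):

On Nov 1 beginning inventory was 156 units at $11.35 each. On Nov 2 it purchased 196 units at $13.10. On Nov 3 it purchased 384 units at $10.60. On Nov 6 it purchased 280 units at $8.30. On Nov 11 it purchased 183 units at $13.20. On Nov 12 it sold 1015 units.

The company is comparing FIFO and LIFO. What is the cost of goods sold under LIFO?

FIFO COGS: 156 @ $11.35 + 196 @ $13.10 + 384 @ $10.60 + 279 @ $8.30 = $10,724.30
LIFO COGS: 183 @ $13.20 + 280 @ $8.30 + 384 @ $10.60 + 168 @ $13.10 = $11,010.80

COGS = $11,010.80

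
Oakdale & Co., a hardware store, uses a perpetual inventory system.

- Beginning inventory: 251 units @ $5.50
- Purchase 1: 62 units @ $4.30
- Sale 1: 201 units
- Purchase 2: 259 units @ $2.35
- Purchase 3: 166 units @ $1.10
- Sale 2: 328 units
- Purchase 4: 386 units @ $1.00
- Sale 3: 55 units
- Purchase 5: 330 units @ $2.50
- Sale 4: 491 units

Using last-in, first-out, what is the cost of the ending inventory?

Ending inventory = $1,013.95

Sale 1 (201) [LIFO — newest first]: 62 @ $4.30 + 139 @ $5.50 = $1,031.10
Sale 2 (328) [LIFO — newest first]: 166 @ $1.10 + 162 @ $2.35 = $563.30
Sale 3 (55) [LIFO — newest first]: 55 @ $1.00 = $55.00
Sale 4 (491) [LIFO — newest first]: 330 @ $2.50 + 161 @ $1.00 = $986.00
Total COGS = $1,031.10 + $563.30 + $55.00 + $986.00 = $2,635.40
Ending inventory: 112 @ $5.50 + 97 @ $2.35 + 170 @ $1.00 = $1,013.95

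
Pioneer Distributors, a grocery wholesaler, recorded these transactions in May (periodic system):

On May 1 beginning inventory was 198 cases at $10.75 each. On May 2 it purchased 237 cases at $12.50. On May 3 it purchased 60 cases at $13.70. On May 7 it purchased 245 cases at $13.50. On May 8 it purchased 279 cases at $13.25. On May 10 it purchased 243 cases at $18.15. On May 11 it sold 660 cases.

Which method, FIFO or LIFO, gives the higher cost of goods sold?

LIFO

FIFO COGS: 198 @ $10.75 + 237 @ $12.50 + 60 @ $13.70 + 165 @ $13.50 = $8,140.50
LIFO COGS: 243 @ $18.15 + 279 @ $13.25 + 138 @ $13.50 = $9,970.20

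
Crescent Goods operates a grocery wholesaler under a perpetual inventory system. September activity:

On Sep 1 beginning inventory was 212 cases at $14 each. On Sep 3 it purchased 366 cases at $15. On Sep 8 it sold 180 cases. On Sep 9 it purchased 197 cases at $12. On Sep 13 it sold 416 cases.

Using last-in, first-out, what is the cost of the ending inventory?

Sep 8, 180 sold [LIFO — newest first]: 180 @ $15 = $2,700
Sep 13, 416 sold [LIFO — newest first]: 197 @ $12 + 186 @ $15 + 33 @ $14 = $5,616
Total COGS = $2,700 + $5,616 = $8,316
Ending inventory: 179 @ $14 = $2,506

Ending inventory = $2,506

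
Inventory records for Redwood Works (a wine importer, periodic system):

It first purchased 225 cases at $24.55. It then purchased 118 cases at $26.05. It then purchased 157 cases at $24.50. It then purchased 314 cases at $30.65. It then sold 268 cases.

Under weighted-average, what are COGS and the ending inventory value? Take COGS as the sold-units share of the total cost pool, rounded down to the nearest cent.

Sale 1, sell 268: 268/814 × $22,068.25 → $7,265.71
Ending inventory (cost pool remaining) = $14,802.54

COGS = $7,265.71; ending inventory = $14,802.54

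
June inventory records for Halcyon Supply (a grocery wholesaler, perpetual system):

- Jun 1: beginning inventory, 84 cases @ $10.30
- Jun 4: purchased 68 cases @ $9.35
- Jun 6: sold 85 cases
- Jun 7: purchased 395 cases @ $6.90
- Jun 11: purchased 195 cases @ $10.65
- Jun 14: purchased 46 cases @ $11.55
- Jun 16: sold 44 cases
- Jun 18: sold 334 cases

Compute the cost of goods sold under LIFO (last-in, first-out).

Jun 6, 85 sold [LIFO — newest first]: 68 @ $9.35 + 17 @ $10.30 = $810.90
Jun 16, 44 sold [LIFO — newest first]: 44 @ $11.55 = $508.20
Jun 18, 334 sold [LIFO — newest first]: 2 @ $11.55 + 195 @ $10.65 + 137 @ $6.90 = $3,045.15
Total COGS = $810.90 + $508.20 + $3,045.15 = $4,364.25
Ending inventory: 67 @ $10.30 + 258 @ $6.90 = $2,470.30

COGS = $4,364.25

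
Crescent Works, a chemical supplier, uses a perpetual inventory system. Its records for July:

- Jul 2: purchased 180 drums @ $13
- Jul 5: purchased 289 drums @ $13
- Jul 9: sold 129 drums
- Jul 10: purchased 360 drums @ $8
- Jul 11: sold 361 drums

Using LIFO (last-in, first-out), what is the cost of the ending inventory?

Jul 9, 129 sold [LIFO — newest first]: 129 @ $13 = $1,677
Jul 11, 361 sold [LIFO — newest first]: 360 @ $8 + 1 @ $13 = $2,893
Total COGS = $1,677 + $2,893 = $4,570
Ending inventory: 180 @ $13 + 159 @ $13 = $4,407

Ending inventory = $4,407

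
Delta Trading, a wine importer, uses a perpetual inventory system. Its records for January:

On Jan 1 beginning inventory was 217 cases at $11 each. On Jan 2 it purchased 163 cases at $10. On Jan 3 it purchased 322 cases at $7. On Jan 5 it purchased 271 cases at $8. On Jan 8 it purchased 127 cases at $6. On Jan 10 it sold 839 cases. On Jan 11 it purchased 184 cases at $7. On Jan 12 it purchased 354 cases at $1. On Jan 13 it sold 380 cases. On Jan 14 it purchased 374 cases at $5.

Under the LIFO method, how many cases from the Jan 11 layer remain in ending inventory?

158

Jan 10, 839 sold [LIFO — newest first]: 127 @ $6 + 271 @ $8 + 322 @ $7 + 119 @ $10 = $6,374
Jan 13, 380 sold [LIFO — newest first]: 354 @ $1 + 26 @ $7 = $536
Total COGS = $6,374 + $536 = $6,910
Ending inventory: 217 @ $11 + 44 @ $10 + 158 @ $7 + 374 @ $5 = $5,803
Check: goods available $12,713 = COGS $6,910 + ending $5,803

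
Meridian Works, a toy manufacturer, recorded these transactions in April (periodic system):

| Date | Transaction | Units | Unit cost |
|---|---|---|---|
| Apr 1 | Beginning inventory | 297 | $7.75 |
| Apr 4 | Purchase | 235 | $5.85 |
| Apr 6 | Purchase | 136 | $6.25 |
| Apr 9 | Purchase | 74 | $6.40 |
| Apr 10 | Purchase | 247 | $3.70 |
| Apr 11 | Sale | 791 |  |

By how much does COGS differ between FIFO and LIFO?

$801.90

FIFO COGS: 297 @ $7.75 + 235 @ $5.85 + 136 @ $6.25 + 74 @ $6.40 + 49 @ $3.70 = $5,181.40
LIFO COGS: 247 @ $3.70 + 74 @ $6.40 + 136 @ $6.25 + 235 @ $5.85 + 99 @ $7.75 = $4,379.50
Difference = |$5,181.40 − $4,379.50| = $801.90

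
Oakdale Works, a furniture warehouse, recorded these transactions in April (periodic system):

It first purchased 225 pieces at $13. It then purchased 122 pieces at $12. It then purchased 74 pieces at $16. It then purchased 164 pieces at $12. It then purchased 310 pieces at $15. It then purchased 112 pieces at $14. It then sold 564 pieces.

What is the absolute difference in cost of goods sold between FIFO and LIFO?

FIFO COGS: 225 @ $13 + 122 @ $12 + 74 @ $16 + 143 @ $12 = $7,289
LIFO COGS: 112 @ $14 + 310 @ $15 + 142 @ $12 = $7,922
Difference = |$7,289 − $7,922| = $633

$633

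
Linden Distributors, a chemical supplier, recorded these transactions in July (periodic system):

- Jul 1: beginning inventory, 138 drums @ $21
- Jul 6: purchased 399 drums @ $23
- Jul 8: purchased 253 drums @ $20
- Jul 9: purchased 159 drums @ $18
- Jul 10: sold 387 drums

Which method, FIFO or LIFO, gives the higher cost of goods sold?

FIFO

FIFO COGS: 138 @ $21 + 249 @ $23 = $8,625
LIFO COGS: 159 @ $18 + 228 @ $20 = $7,422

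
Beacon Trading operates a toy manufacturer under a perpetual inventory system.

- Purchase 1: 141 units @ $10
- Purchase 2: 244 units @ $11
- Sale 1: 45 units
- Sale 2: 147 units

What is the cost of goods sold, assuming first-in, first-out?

Sale 1 (45) [FIFO — oldest first]: 45 @ $10 = $450
Sale 2 (147) [FIFO — oldest first]: 96 @ $10 + 51 @ $11 = $1,521
Total COGS = $450 + $1,521 = $1,971
Ending inventory: 193 @ $11 = $2,123
Check: goods available $4,094 = COGS $1,971 + ending $2,123

COGS = $1,971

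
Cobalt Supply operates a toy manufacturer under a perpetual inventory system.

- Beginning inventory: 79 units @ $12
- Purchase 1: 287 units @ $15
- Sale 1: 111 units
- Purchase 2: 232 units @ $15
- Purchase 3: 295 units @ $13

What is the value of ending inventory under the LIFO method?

Ending inventory = $10,903

Sale 1 (111) [LIFO — newest first]: 111 @ $15 = $1,665
Ending inventory: 79 @ $12 + 176 @ $15 + 232 @ $15 + 295 @ $13 = $10,903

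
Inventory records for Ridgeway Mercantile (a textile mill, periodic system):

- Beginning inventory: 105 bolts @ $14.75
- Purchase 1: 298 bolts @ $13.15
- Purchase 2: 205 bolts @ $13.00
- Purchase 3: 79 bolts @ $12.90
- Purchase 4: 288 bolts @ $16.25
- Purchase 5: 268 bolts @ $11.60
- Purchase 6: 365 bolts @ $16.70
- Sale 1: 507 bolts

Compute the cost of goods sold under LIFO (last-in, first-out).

COGS = $7,742.70

Sale 1 (507) [LIFO — newest first]: 365 @ $16.70 + 142 @ $11.60 = $7,742.70
Ending inventory: 105 @ $14.75 + 298 @ $13.15 + 205 @ $13.00 + 79 @ $12.90 + 288 @ $16.25 + 126 @ $11.60 = $15,293.15
Check: goods available $23,035.85 = COGS $7,742.70 + ending $15,293.15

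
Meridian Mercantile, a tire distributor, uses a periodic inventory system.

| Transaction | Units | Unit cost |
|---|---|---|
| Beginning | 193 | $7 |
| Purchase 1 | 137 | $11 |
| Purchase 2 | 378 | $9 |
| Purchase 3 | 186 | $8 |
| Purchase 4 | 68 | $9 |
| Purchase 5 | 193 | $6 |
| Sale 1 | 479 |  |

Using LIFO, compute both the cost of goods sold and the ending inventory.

Sale 1 (479) [LIFO — newest first]: 193 @ $6 + 68 @ $9 + 186 @ $8 + 32 @ $9 = $3,546
Ending inventory: 193 @ $7 + 137 @ $11 + 346 @ $9 = $5,972

COGS = $3,546; ending inventory = $5,972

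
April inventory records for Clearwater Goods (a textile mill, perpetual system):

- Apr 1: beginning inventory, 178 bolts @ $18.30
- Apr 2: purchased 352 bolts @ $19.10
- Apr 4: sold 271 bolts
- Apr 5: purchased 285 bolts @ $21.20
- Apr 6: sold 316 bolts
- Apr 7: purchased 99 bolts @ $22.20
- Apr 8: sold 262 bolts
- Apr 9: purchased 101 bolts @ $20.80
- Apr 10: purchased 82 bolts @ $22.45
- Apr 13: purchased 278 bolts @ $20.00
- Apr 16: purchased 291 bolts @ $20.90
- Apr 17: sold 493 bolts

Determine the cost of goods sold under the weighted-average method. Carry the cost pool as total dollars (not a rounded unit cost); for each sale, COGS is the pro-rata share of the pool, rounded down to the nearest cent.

After Apr 1: 178 on hand, pool $3,257.40 (≈ $18.3000 each)
After Apr 2: 530 on hand, pool $9,980.60 (≈ $18.8313 each)
Apr 4, sell 271: 271/530 × $9,980.60 → $5,103.28
After Apr 5: 544 on hand, pool $10,919.32 (≈ $20.0723 each)
Apr 6, sell 316: 316/544 × $10,919.32 → $6,342.84
After Apr 7: 327 on hand, pool $6,774.28 (≈ $20.7165 each)
Apr 8, sell 262: 262/327 × $6,774.28 → $5,427.71
After Apr 9: 166 on hand, pool $3,447.37 (≈ $20.7673 each)
After Apr 10: 248 on hand, pool $5,288.27 (≈ $21.3237 each)
After Apr 13: 526 on hand, pool $10,848.27 (≈ $20.6241 each)
After Apr 16: 817 on hand, pool $16,930.17 (≈ $20.7224 each)
Apr 17, sell 493: 493/817 × $16,930.17 → $10,216.12
Total COGS = $5,103.28 + $6,342.84 + $5,427.71 + $10,216.12 = $27,089.95
Ending inventory (cost pool remaining) = $6,714.05

COGS = $27,089.95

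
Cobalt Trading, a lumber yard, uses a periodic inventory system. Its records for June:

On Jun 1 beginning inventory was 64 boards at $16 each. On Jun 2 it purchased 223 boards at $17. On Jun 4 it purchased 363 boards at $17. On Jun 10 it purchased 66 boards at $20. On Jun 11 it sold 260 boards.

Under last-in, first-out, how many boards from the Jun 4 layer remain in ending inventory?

Jun 11, 260 sold [LIFO — newest first]: 66 @ $20 + 194 @ $17 = $4,618
Ending inventory: 64 @ $16 + 223 @ $17 + 169 @ $17 = $7,688

169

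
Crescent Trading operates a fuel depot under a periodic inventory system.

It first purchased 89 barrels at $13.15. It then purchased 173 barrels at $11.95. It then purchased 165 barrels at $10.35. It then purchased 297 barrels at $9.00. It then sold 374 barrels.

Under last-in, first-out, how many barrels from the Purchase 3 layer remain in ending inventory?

Sale 1 (374) [LIFO — newest first]: 297 @ $9.00 + 77 @ $10.35 = $3,469.95
Ending inventory: 89 @ $13.15 + 173 @ $11.95 + 88 @ $10.35 = $4,148.50
Check: goods available $7,618.45 = COGS $3,469.95 + ending $4,148.50

88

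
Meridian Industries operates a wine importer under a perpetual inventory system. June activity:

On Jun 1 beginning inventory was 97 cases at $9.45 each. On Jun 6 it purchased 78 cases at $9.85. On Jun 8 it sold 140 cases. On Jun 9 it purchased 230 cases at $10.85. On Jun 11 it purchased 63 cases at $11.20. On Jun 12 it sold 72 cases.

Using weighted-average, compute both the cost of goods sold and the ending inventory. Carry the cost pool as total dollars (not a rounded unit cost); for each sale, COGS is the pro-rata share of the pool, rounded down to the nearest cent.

COGS = $2,124.61; ending inventory = $2,761.44

After Jun 1: 97 on hand, pool $916.65 (≈ $9.4500 each)
After Jun 6: 175 on hand, pool $1,684.95 (≈ $9.6283 each)
Jun 8, sell 140: 140/175 × $1,684.95 → $1,347.96
After Jun 9: 265 on hand, pool $2,832.49 (≈ $10.6886 each)
After Jun 11: 328 on hand, pool $3,538.09 (≈ $10.7869 each)
Jun 12, sell 72: 72/328 × $3,538.09 → $776.65
Total COGS = $1,347.96 + $776.65 = $2,124.61
Ending inventory (cost pool remaining) = $2,761.44
Check: goods available $4,886.05 = COGS $2,124.61 + ending $2,761.44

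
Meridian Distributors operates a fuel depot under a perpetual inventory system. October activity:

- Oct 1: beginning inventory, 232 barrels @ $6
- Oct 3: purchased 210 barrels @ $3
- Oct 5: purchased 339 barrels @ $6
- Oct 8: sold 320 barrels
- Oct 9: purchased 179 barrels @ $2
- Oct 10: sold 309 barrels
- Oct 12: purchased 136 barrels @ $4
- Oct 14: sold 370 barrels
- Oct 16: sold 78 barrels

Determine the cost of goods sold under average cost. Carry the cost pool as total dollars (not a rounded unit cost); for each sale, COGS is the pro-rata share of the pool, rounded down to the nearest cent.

COGS = $4,877.95

After Oct 1: 232 on hand, pool $1,392.00 (≈ $6.0000 each)
After Oct 3: 442 on hand, pool $2,022.00 (≈ $4.5747 each)
After Oct 5: 781 on hand, pool $4,056.00 (≈ $5.1933 each)
Oct 8, sell 320: 320/781 × $4,056.00 → $1,661.86
After Oct 9: 640 on hand, pool $2,752.14 (≈ $4.3002 each)
Oct 10, sell 309: 309/640 × $2,752.14 → $1,328.76
After Oct 12: 467 on hand, pool $1,967.38 (≈ $4.2128 each)
Oct 14, sell 370: 370/467 × $1,967.38 → $1,558.73
Oct 16, sell 78: 78/97 × $408.65 → $328.60
Total COGS = $1,661.86 + $1,328.76 + $1,558.73 + $328.60 = $4,877.95
Ending inventory (cost pool remaining) = $80.05
Check: goods available $4,958.00 = COGS $4,877.95 + ending $80.05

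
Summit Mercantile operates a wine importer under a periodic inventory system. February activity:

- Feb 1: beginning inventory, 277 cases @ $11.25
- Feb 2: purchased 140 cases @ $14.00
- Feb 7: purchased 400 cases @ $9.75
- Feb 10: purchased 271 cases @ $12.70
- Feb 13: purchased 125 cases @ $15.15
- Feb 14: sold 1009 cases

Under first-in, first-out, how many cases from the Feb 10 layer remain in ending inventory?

Feb 14, 1009 sold [FIFO — oldest first]: 277 @ $11.25 + 140 @ $14.00 + 400 @ $9.75 + 192 @ $12.70 = $11,414.65
Ending inventory: 79 @ $12.70 + 125 @ $15.15 = $2,897.05

79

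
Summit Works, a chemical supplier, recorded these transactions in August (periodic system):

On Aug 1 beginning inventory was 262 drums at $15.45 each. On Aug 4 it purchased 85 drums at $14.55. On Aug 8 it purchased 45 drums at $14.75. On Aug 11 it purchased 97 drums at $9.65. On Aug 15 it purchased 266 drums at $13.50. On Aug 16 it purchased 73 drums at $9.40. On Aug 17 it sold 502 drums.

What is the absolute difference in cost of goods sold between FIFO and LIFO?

FIFO COGS: 262 @ $15.45 + 85 @ $14.55 + 45 @ $14.75 + 97 @ $9.65 + 13 @ $13.50 = $7,059.95
LIFO COGS: 73 @ $9.40 + 266 @ $13.50 + 97 @ $9.65 + 45 @ $14.75 + 21 @ $14.55 = $6,182.55
Difference = |$7,059.95 − $6,182.55| = $877.40

$877.40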